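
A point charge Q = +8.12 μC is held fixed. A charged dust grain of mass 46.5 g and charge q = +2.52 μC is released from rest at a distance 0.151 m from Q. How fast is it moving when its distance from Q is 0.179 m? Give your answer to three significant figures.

Only the electrostatic force acts, so mechanical energy is conserved: ½mv² = U₁ − U₂ = kQq(1/r₁ − 1/r₂).
U₁ − U₂ = (8.99×10⁹ N·m²/C²)(8.12×10⁻⁶ C)(2.52×10⁻⁶ C)(1/0.151 − 1/0.179) = 0.191 J.
v = √(2·0.191/0.0465) = 2.86 m/s.

2.86 m/s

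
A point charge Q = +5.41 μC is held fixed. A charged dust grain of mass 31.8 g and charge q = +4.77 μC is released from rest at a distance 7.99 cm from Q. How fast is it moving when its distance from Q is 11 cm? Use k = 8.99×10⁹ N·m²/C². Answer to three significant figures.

Only the electrostatic force acts, so mechanical energy is conserved: ½mv² = U₁ − U₂ = kQq(1/r₁ − 1/r₂).
U₁ − U₂ = (8.99×10⁹ N·m²/C²)(5.41×10⁻⁶ C)(4.77×10⁻⁶ C)(1/0.0799 − 1/0.110) = 0.795 J.
v = √(2·0.795/0.0318) = 7.07 m/s.

7.07 m/s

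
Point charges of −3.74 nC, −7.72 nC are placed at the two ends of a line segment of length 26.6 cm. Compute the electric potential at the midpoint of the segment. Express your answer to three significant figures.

-775 V

Electric potential is a scalar, so the contributions from each charge add algebraically: V = Σ kqᵢ/rᵢ.
Each charge is 0.133 m from the midpoint.
V = k[(-3.74×10⁻⁹)/(0.133) + (-7.72×10⁻⁹)/(0.133)] = -775 V.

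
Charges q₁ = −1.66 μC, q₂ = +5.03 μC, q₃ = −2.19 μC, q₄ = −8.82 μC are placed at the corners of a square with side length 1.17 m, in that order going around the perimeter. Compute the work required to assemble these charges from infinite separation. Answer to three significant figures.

The assembly work is the sum of pairwise potential energies, U = Σ_{i<j} kqᵢqⱼ/rᵢⱼ.
The four side pairs have separation 1.17 m and the two diagonal pairs 1.65 m.
Summing all 6 pair terms gives U = -0.109 J.

-0.109 J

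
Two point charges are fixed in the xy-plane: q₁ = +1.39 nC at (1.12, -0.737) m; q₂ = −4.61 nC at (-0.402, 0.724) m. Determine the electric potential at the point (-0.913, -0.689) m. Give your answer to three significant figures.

-21.4 V

The total potential is the scalar sum of each charge's contribution, V = Σ kqᵢ/rᵢ.
Distances from the field point to each charge: r₁ = 2.03 m, r₂ = 1.50 m.
V = k[(1.39×10⁻⁹)/(2.03) + (-4.61×10⁻⁹)/(1.50)] = -21.4 V.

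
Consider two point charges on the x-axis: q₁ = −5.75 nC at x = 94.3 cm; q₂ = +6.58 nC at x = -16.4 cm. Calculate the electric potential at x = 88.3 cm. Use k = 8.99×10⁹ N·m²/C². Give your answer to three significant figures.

-805 V

Electric potential is a scalar, so the contributions from each charge add algebraically: V = Σ kqᵢ/rᵢ.
Distances from the field point to each charge: r₁ = 0.0600 m, r₂ = 1.05 m.
V = k[(-5.75×10⁻⁹)/(0.0600) + (6.58×10⁻⁹)/(1.05)] = -805 V.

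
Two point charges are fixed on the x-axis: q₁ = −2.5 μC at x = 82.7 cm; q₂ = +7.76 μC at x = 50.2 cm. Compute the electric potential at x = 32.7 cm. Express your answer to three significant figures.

3.54×10⁵ V

Electric potential is a scalar, so the contributions from each charge add algebraically: V = Σ kqᵢ/rᵢ.
Distances from the field point to each charge: r₁ = 0.500 m, r₂ = 0.175 m.
V = k[(-2.50×10⁻⁶)/(0.500) + (7.76×10⁻⁶)/(0.175)] = 3.54×10⁵ V.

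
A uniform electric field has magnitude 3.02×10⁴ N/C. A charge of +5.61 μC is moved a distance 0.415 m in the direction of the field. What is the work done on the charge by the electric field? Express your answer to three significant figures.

0.0703 J

The potential change for a displacement 0.415 m in the direction of the field is ΔV = −Ed = -1.25×10⁴ V.
W_field = −qΔV = 0.0703 J.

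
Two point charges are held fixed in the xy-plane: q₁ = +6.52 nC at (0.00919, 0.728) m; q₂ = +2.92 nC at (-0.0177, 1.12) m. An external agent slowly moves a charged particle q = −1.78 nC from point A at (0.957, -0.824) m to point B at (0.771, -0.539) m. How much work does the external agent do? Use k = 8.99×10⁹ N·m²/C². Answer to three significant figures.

For quasistatic motion the external work equals the change in potential energy: W_ext = qΔV = q(V_B − V_A).
At A: distances to the source charges are 1.82 m, 2.17 m; V_A = Σ kqᵢ/rᵢ = 44.3 V.
At B: distances to the source charges are 1.48 m, 1.84 m; V_B = Σ kqᵢ/rᵢ = 53.9 V.
ΔV = V_B − V_A = 9.64 V.
W_ext = qΔV = (-1.78×10⁻⁹ C)(9.64 V) = -1.72×10⁻⁸ J.

-1.72×10⁻⁸ J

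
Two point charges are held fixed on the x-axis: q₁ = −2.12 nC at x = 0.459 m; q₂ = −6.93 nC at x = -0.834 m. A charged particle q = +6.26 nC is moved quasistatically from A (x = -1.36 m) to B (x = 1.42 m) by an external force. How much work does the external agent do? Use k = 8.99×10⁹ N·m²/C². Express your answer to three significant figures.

For quasistatic motion the external work equals the change in potential energy: W_ext = qΔV = q(V_B − V_A).
At A: distances to the source charges are 1.82 m, 0.526 m; V_A = Σ kqᵢ/rᵢ = -129 V.
At B: distances to the source charges are 0.961 m, 2.25 m; V_B = Σ kqᵢ/rᵢ = -47.5 V.
ΔV = V_B − V_A = 81.4 V.
W_ext = qΔV = (6.26×10⁻⁹ C)(81.4 V) = 5.10×10⁻⁷ J.

5.10×10⁻⁷ J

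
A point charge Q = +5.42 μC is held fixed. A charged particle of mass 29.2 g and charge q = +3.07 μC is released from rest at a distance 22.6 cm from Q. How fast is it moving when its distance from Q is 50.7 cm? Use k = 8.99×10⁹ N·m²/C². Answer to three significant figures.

Only the electrostatic force acts, so mechanical energy is conserved: ½mv² = U₁ − U₂ = kQq(1/r₁ − 1/r₂).
U₁ − U₂ = (8.99×10⁹ N·m²/C²)(5.42×10⁻⁶ C)(3.07×10⁻⁶ C)(1/0.226 − 1/0.507) = 0.367 J.
v = √(2·0.367/0.0292) = 5.01 m/s.

5.01 m/s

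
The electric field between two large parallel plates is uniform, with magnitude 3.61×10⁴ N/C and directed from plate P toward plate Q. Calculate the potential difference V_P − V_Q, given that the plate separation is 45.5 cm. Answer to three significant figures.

1.64×10⁴ V

In a uniform field, potential decreases in the direction of E: ΔV = −E·d for a displacement d parallel to E.
Going from Q to P is a displacement of 45.5 cm opposite to the field, so V_P − V_Q = +Ed = 1.64×10⁴ V.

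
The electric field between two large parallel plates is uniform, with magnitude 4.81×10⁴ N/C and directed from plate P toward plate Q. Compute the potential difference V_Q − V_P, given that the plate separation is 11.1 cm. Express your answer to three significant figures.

-5340 V

In a uniform field, potential decreases in the direction of E: ΔV = −E·d for a displacement d parallel to E.
Going from P to Q is a displacement of 11.1 cm along the field, so V_Q − V_P = −Ed = -5340 V.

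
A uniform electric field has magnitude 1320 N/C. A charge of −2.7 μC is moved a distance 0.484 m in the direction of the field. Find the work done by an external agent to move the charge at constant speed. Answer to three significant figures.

The potential change for a displacement 0.484 m in the direction of the field is ΔV = −Ed = -639 V.
W_ext = qΔV = 1.72×10⁻³ J.

1.72×10⁻³ J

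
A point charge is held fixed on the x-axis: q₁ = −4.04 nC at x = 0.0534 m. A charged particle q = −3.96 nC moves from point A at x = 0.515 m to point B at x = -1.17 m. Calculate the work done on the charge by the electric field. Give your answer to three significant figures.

The work done by the electric force is W_field = −ΔU = −q(V_B − V_A) = q(V_A − V_B).
At A: distance to the source charge is 0.462 m; V_A = kq₁/r = -78.7 V.
At B: distance to the source charge is 1.22 m; V_B = kq₁/r = -29.7 V.
ΔV = V_B − V_A = 49.0 V.
W_field = −qΔV = −(-3.96×10⁻⁹ C)(49.0 V) = 1.94×10⁻⁷ J.

1.94×10⁻⁷ J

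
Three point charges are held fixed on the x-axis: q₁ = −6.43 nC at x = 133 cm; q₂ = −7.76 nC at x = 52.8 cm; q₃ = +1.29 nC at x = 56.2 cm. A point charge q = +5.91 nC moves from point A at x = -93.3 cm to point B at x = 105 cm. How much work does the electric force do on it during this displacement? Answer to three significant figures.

The work done by the electric force is W_field = −ΔU = −q(V_B − V_A) = q(V_A − V_B).
At A: distances to the source charges are 2.26 m, 1.46 m, 1.50 m; V_A = Σ kqᵢ/rᵢ = -65.5 V.
At B: distances to the source charges are 0.280 m, 0.522 m, 0.488 m; V_B = Σ kqᵢ/rᵢ = -316 V.
ΔV = V_B − V_A = -251 V.
W_field = −qΔV = −(5.91×10⁻⁹ C)(-251 V) = 1.48×10⁻⁶ J.

1.48×10⁻⁶ J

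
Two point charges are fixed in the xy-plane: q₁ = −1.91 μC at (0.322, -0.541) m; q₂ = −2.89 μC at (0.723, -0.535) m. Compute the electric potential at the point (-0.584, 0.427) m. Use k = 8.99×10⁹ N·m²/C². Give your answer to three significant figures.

-2.90×10⁴ V

Electric potential is a scalar, so the contributions from each charge add algebraically: V = Σ kqᵢ/rᵢ.
Distances from the field point to each charge: r₁ = 1.33 m, r₂ = 1.62 m.
V = k[(-1.91×10⁻⁶)/(1.33) + (-2.89×10⁻⁶)/(1.62)] = -2.90×10⁴ V.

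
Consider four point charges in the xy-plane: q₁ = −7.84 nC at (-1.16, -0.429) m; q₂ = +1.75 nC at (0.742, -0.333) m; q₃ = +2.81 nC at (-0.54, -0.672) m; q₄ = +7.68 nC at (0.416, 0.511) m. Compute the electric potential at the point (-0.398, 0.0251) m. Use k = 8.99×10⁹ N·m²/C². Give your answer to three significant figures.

42.0 V

Electric potential is a scalar, so the contributions from each charge add algebraically: V = Σ kqᵢ/rᵢ.
Distances from the field point to each charge: r₁ = 0.887 m, r₂ = 1.19 m, r₃ = 0.711 m, r₄ = 0.948 m.
V = k[(-7.84×10⁻⁹)/(0.887) + (1.75×10⁻⁹)/(1.19) + (2.81×10⁻⁹)/(0.711) + (7.68×10⁻⁹)/(0.948)] = 42.0 V.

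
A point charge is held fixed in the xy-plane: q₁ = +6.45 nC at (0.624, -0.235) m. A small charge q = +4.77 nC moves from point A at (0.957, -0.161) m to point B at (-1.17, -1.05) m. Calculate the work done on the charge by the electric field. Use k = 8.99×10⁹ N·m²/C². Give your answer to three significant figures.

The work done by the electric force is W_field = −ΔU = −q(V_B − V_A) = q(V_A − V_B).
At A: distance to the source charge is 0.341 m; V_A = kq₁/r = 170 V.
At B: distance to the source charge is 1.97 m; V_B = kq₁/r = 29.4 V.
ΔV = V_B − V_A = -141 V.
W_field = −qΔV = −(4.77×10⁻⁹ C)(-141 V) = 6.70×10⁻⁷ J.

6.70×10⁻⁷ J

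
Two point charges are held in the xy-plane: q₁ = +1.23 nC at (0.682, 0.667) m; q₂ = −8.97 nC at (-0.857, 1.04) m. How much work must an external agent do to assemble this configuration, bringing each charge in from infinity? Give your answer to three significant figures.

-6.26×10⁻⁸ J

The work to assemble the configuration equals its total potential energy, U = Σ kqᵢqⱼ/rᵢⱼ over all pairs.
Pair separations: r₁₂ = 1.58 m.
U = (-6.26×10⁻⁸) = -6.26×10⁻⁸ J.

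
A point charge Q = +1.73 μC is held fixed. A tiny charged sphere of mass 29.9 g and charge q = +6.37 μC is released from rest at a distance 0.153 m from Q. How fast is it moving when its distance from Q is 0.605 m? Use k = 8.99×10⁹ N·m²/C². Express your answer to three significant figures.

Only the electrostatic force acts, so mechanical energy is conserved: ½mv² = U₁ − U₂ = kQq(1/r₁ − 1/r₂).
U₁ − U₂ = (8.99×10⁹ N·m²/C²)(1.73×10⁻⁶ C)(6.37×10⁻⁶ C)(1/0.153 − 1/0.605) = 0.484 J.
v = √(2·0.484/0.0299) = 5.69 m/s.

5.69 m/s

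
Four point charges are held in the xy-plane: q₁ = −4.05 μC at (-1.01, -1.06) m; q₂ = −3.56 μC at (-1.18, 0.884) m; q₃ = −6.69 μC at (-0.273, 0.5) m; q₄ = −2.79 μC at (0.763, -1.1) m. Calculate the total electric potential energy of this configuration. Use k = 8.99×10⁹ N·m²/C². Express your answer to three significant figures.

0.602 J

The work to assemble the configuration equals its total potential energy, U = Σ kqᵢqⱼ/rᵢⱼ over all pairs.
Pair separations: r₁₂ = 1.95 m, r₁₃ = 1.73 m, r₁₄ = 1.77 m, r₂₃ = 0.985 m, r₂₄ = 2.78 m, r₃₄ = 1.91 m.
Summing all 6 pair terms gives U = 0.602 J.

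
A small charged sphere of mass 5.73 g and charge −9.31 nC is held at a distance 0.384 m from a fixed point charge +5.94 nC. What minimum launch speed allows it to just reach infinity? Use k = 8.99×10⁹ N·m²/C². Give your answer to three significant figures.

0.0213 m/s

To just escape, total mechanical energy must reach zero at infinity: ½mv²_min + U = 0, so ½mv²_min = −U = |kQq|/r.
|U| = |kQq|/r = (8.99×10⁹ N·m²/C²)(5.94×10⁻⁹)(9.31×10⁻⁹)/(0.384) = 1.29×10⁻⁶ J.
v_min = √(2|U|/m) = √(2·1.29×10⁻⁶/5.73×10⁻³) = 0.0213 m/s.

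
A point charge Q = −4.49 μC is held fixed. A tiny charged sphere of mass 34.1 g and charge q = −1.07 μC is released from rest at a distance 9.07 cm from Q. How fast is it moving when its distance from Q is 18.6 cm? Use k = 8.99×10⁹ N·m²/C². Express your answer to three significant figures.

Only the electrostatic force acts, so mechanical energy is conserved: ½mv² = U₁ − U₂ = kQq(1/r₁ − 1/r₂).
U₁ − U₂ = (8.99×10⁹ N·m²/C²)(-4.49×10⁻⁶ C)(-1.07×10⁻⁶ C)(1/0.0907 − 1/0.186) = 0.244 J.
v = √(2·0.244/0.0341) = 3.78 m/s.

3.78 m/s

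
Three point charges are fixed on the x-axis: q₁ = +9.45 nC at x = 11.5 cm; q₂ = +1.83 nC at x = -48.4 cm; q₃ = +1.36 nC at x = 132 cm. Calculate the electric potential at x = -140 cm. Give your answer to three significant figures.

78.5 V

Electric potential is a scalar, so the contributions from each charge add algebraically: V = Σ kqᵢ/rᵢ.
Distances from the field point to each charge: r₁ = 1.51 m, r₂ = 0.916 m, r₃ = 2.72 m.
V = k[(9.45×10⁻⁹)/(1.51) + (1.83×10⁻⁹)/(0.916) + (1.36×10⁻⁹)/(2.72)] = 78.5 V.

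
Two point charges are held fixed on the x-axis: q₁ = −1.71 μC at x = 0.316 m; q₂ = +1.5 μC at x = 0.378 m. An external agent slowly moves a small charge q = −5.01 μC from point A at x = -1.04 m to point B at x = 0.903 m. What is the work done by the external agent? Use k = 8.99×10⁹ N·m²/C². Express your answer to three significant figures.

-6.63×10⁻³ J

For quasistatic motion the external work equals the change in potential energy: W_ext = qΔV = q(V_B − V_A).
At A: distances to the source charges are 1.36 m, 1.42 m; V_A = Σ kqᵢ/rᵢ = -1830 V.
At B: distances to the source charges are 0.587 m, 0.525 m; V_B = Σ kqᵢ/rᵢ = -503 V.
ΔV = V_B − V_A = 1320 V.
W_ext = qΔV = (-5.01×10⁻⁶ C)(1320 V) = -6.63×10⁻³ J.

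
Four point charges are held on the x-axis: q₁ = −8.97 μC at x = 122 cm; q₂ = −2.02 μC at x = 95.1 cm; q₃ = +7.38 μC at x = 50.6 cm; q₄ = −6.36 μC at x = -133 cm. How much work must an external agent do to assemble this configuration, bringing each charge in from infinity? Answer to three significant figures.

-0.507 J

The work to assemble the configuration equals its total potential energy, U = Σ kqᵢqⱼ/rᵢⱼ over all pairs.
Pair separations: r₁₂ = 0.269 m, r₁₃ = 0.714 m, r₁₄ = 2.55 m, r₂₃ = 0.445 m, r₂₄ = 2.28 m, r₃₄ = 1.84 m.
Summing all 6 pair terms gives U = -0.507 J.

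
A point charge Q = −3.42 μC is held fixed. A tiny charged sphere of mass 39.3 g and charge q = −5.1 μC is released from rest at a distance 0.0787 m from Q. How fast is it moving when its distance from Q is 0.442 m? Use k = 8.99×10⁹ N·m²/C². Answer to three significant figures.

Only the electrostatic force acts, so mechanical energy is conserved: ½mv² = U₁ − U₂ = kQq(1/r₁ − 1/r₂).
U₁ − U₂ = (8.99×10⁹ N·m²/C²)(-3.42×10⁻⁶ C)(-5.10×10⁻⁶ C)(1/0.0787 − 1/0.442) = 1.64 J.
v = √(2·1.64/0.0393) = 9.13 m/s.

9.13 m/s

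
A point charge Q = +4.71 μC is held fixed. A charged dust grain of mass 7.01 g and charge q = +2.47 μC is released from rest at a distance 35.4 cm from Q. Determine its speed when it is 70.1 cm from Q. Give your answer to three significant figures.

Only the electrostatic force acts, so mechanical energy is conserved: ½mv² = U₁ − U₂ = kQq(1/r₁ − 1/r₂).
U₁ − U₂ = (8.99×10⁹ N·m²/C²)(4.71×10⁻⁶ C)(2.47×10⁻⁶ C)(1/0.354 − 1/0.701) = 0.146 J.
v = √(2·0.146/7.01×10⁻³) = 6.46 m/s.

6.46 m/s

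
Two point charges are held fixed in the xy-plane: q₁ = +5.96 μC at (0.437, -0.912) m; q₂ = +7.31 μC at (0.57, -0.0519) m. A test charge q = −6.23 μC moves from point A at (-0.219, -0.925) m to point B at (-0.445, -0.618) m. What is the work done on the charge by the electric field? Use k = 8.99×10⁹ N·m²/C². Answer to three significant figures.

The work done by the electric force is W_field = −ΔU = −q(V_B − V_A) = q(V_A − V_B).
At A: distances to the source charges are 0.656 m, 1.18 m; V_A = Σ kqᵢ/rᵢ = 1.38×10⁵ V.
At B: distances to the source charges are 0.930 m, 1.16 m; V_B = Σ kqᵢ/rᵢ = 1.14×10⁵ V.
ΔV = V_B − V_A = -2.33×10⁴ V.
W_field = −qΔV = −(-6.23×10⁻⁶ C)(-2.33×10⁴ V) = -0.145 J.

-0.145 J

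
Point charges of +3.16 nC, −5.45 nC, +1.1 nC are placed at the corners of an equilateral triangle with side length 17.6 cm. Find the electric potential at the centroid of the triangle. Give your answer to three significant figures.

-105 V

The total potential is the scalar sum of each charge's contribution, V = Σ kqᵢ/rᵢ.
The distance from each vertex to the centroid is a/√3 = 0.102 m.
V = k[(3.16×10⁻⁹)/(0.102) + (-5.45×10⁻⁹)/(0.102) + (1.10×10⁻⁹)/(0.102)] = -105 V.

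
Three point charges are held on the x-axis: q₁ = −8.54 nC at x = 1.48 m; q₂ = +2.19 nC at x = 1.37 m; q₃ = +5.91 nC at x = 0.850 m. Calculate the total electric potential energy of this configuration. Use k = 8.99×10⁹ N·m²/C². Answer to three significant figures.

The assembly work is the sum of pairwise potential energies, U = Σ_{i<j} kqᵢqⱼ/rᵢⱼ.
Pair separations: r₁₂ = 0.110 m, r₁₃ = 0.630 m, r₂₃ = 0.520 m.
U = (-1.53×10⁻⁶) + (-7.20×10⁻⁷) + (2.24×10⁻⁷) = -2.02×10⁻⁶ J.

-2.02×10⁻⁶ J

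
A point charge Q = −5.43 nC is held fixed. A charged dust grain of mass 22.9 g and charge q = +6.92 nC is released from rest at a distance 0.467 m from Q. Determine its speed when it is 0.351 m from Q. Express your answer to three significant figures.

Only the electrostatic force acts, so mechanical energy is conserved: ½mv² = U₁ − U₂ = kQq(1/r₁ − 1/r₂).
U₁ − U₂ = (8.99×10⁹ N·m²/C²)(-5.43×10⁻⁹ C)(6.92×10⁻⁹ C)(1/0.467 − 1/0.351) = 2.39×10⁻⁷ J.
v = √(2·2.39×10⁻⁷/0.0229) = 4.57×10⁻³ m/s.

4.57×10⁻³ m/s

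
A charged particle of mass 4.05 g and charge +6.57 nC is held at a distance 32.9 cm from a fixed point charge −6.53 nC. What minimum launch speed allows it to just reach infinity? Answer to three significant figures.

0.0241 m/s

To just escape, total mechanical energy must reach zero at infinity: ½mv²_min + U = 0, so ½mv²_min = −U = |kQq|/r.
|U| = |kQq|/r = (8.99×10⁹ N·m²/C²)(6.53×10⁻⁹)(6.57×10⁻⁹)/(0.329) = 1.17×10⁻⁶ J.
v_min = √(2|U|/m) = √(2·1.17×10⁻⁶/4.05×10⁻³) = 0.0241 m/s.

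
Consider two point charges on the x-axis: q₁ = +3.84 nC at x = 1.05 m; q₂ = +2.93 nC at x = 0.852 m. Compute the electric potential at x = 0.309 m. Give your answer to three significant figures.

95.1 V

The total potential is the scalar sum of each charge's contribution, V = Σ kqᵢ/rᵢ.
Distances from the field point to each charge: r₁ = 0.741 m, r₂ = 0.543 m.
V = k[(3.84×10⁻⁹)/(0.741) + (2.93×10⁻⁹)/(0.543)] = 95.1 V.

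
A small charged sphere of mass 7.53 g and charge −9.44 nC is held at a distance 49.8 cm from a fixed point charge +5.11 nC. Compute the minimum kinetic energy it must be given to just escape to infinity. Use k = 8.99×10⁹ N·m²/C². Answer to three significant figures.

8.71×10⁻⁷ J

To just escape, total mechanical energy must reach zero at infinity: ½mv²_min + U = 0, so ½mv²_min = −U = |kQq|/r.
|U| = |kQq|/r = (8.99×10⁹ N·m²/C²)(5.11×10⁻⁹)(9.44×10⁻⁹)/(0.498) = 8.71×10⁻⁷ J.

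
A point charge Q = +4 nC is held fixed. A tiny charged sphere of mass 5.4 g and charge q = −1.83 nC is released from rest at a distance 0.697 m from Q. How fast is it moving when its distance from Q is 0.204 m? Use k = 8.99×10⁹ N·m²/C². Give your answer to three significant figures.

9.19×10⁻³ m/s

Only the electrostatic force acts, so mechanical energy is conserved: ½mv² = U₁ − U₂ = kQq(1/r₁ − 1/r₂).
U₁ − U₂ = (8.99×10⁹ N·m²/C²)(4.00×10⁻⁹ C)(-1.83×10⁻⁹ C)(1/0.697 − 1/0.204) = 2.28×10⁻⁷ J.
v = √(2·2.28×10⁻⁷/5.40×10⁻³) = 9.19×10⁻³ m/s.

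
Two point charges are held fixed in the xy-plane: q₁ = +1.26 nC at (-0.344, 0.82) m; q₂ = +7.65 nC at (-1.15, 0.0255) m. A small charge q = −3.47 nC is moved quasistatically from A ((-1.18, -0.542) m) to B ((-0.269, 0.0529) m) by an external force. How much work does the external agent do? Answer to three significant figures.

For quasistatic motion the external work equals the change in potential energy: W_ext = qΔV = q(V_B − V_A).
At A: distances to the source charges are 1.60 m, 0.568 m; V_A = Σ kqᵢ/rᵢ = 128 V.
At B: distances to the source charges are 0.771 m, 0.881 m; V_B = Σ kqᵢ/rᵢ = 92.7 V.
ΔV = V_B − V_A = -35.4 V.
W_ext = qΔV = (-3.47×10⁻⁹ C)(-35.4 V) = 1.23×10⁻⁷ J.

1.23×10⁻⁷ J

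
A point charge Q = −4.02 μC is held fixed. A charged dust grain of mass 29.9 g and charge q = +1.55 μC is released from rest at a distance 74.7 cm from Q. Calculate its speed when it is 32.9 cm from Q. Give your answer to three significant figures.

Only the electrostatic force acts, so mechanical energy is conserved: ½mv² = U₁ − U₂ = kQq(1/r₁ − 1/r₂).
U₁ − U₂ = (8.99×10⁹ N·m²/C²)(-4.02×10⁻⁶ C)(1.55×10⁻⁶ C)(1/0.747 − 1/0.329) = 0.0953 J.
v = √(2·0.0953/0.0299) = 2.52 m/s.

2.52 m/s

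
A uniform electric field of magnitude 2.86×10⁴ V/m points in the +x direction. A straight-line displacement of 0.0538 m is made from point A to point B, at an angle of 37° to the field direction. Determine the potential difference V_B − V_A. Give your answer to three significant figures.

-1230 V

Only the component of displacement along E changes the potential: ΔV = −E·d·cosθ.
ΔV = −(2.86×10⁴ V/m)(0.0538 m)cos37° = -1230 V.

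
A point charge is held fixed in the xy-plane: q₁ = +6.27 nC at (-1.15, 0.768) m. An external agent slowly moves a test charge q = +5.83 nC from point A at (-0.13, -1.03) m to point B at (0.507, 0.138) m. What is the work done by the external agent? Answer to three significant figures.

2.64×10⁻⁸ J

For quasistatic motion the external work equals the change in potential energy: W_ext = qΔV = q(V_B − V_A).
At A: distance to the source charge is 2.07 m; V_A = kq₁/r = 27.3 V.
At B: distance to the source charge is 1.77 m; V_B = kq₁/r = 31.8 V.
ΔV = V_B − V_A = 4.53 V.
W_ext = qΔV = (5.83×10⁻⁹ C)(4.53 V) = 2.64×10⁻⁸ J.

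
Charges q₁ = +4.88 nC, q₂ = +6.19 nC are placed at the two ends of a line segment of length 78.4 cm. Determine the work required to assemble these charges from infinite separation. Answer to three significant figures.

3.46×10⁻⁷ J

The assembly work is the sum of pairwise potential energies, U = Σ_{i<j} kqᵢqⱼ/rᵢⱼ.
The separation is r = 0.784 m.
U = (3.46×10⁻⁷) = 3.46×10⁻⁷ J.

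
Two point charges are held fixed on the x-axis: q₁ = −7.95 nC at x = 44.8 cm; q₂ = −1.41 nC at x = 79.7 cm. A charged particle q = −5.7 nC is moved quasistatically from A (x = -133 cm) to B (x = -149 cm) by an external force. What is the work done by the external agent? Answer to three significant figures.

-2.13×10⁻⁸ J

For quasistatic motion the external work equals the change in potential energy: W_ext = qΔV = q(V_B − V_A).
At A: distances to the source charges are 1.78 m, 2.13 m; V_A = Σ kqᵢ/rᵢ = -46.2 V.
At B: distances to the source charges are 1.94 m, 2.29 m; V_B = Σ kqᵢ/rᵢ = -42.4 V.
ΔV = V_B − V_A = 3.74 V.
W_ext = qΔV = (-5.70×10⁻⁹ C)(3.74 V) = -2.13×10⁻⁸ J.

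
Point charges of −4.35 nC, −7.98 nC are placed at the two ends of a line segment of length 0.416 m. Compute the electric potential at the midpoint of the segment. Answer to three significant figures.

Electric potential is a scalar, so the contributions from each charge add algebraically: V = Σ kqᵢ/rᵢ.
Each charge is 0.208 m from the midpoint.
V = k[(-4.35×10⁻⁹)/(0.208) + (-7.98×10⁻⁹)/(0.208)] = -533 V.

-533 V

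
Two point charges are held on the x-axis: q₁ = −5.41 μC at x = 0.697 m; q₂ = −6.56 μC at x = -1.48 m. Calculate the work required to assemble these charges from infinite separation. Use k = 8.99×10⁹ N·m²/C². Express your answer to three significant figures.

0.147 J

The work to assemble the configuration equals its total potential energy, U = Σ kqᵢqⱼ/rᵢⱼ over all pairs.
Pair separations: r₁₂ = 2.18 m.
U = (0.147) = 0.147 J.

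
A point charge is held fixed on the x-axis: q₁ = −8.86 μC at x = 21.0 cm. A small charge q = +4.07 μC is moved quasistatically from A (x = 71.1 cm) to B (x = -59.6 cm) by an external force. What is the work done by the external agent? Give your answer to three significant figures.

For quasistatic motion the external work equals the change in potential energy: W_ext = qΔV = q(V_B − V_A).
At A: distance to the source charge is 0.501 m; V_A = kq₁/r = -1.59×10⁵ V.
At B: distance to the source charge is 0.806 m; V_B = kq₁/r = -9.88×10⁴ V.
ΔV = V_B − V_A = 6.02×10⁴ V.
W_ext = qΔV = (4.07×10⁻⁶ C)(6.02×10⁴ V) = 0.245 J.

0.245 J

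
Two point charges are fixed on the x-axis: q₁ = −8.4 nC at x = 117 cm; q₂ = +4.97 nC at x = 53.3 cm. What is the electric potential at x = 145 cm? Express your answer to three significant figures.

Electric potential is a scalar, so the contributions from each charge add algebraically: V = Σ kqᵢ/rᵢ.
Distances from the field point to each charge: r₁ = 0.280 m, r₂ = 0.917 m.
V = k[(-8.40×10⁻⁹)/(0.280) + (4.97×10⁻⁹)/(0.917)] = -221 V.

-221 V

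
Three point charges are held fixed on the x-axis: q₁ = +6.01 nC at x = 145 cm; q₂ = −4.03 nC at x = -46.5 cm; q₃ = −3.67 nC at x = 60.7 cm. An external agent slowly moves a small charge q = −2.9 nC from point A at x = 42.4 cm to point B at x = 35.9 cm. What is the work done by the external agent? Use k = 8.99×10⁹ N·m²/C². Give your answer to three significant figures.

-1.19×10⁻⁷ J

For quasistatic motion the external work equals the change in potential energy: W_ext = qΔV = q(V_B − V_A).
At A: distances to the source charges are 1.03 m, 0.889 m, 0.183 m; V_A = Σ kqᵢ/rᵢ = -168 V.
At B: distances to the source charges are 1.09 m, 0.824 m, 0.248 m; V_B = Σ kqᵢ/rᵢ = -127 V.
ΔV = V_B − V_A = 40.9 V.
W_ext = qΔV = (-2.90×10⁻⁹ C)(40.9 V) = -1.19×10⁻⁷ J.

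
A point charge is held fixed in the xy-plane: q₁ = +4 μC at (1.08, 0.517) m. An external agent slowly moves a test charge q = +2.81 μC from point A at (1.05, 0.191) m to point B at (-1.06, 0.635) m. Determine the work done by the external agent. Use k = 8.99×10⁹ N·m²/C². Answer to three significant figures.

For quasistatic motion the external work equals the change in potential energy: W_ext = qΔV = q(V_B − V_A).
At A: distance to the source charge is 0.327 m; V_A = kq₁/r = 1.10×10⁵ V.
At B: distance to the source charge is 2.14 m; V_B = kq₁/r = 1.68×10⁴ V.
ΔV = V_B − V_A = -9.31×10⁴ V.
W_ext = qΔV = (2.81×10⁻⁶ C)(-9.31×10⁴ V) = -0.262 J.

-0.262 J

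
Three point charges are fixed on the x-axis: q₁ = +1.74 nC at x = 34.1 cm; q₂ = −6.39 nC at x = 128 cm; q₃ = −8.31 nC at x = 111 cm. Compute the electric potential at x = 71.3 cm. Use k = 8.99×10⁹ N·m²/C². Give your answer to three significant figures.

The total potential is the scalar sum of each charge's contribution, V = Σ kqᵢ/rᵢ.
Distances from the field point to each charge: r₁ = 0.372 m, r₂ = 0.567 m, r₃ = 0.397 m.
V = k[(1.74×10⁻⁹)/(0.372) + (-6.39×10⁻⁹)/(0.567) + (-8.31×10⁻⁹)/(0.397)] = -247 V.

-247 V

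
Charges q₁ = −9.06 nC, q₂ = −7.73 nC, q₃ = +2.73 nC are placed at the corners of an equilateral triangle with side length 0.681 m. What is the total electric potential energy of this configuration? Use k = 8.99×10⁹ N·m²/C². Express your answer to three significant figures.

3.19×10⁻⁷ J

The work to assemble the configuration equals its total potential energy, U = Σ kqᵢqⱼ/rᵢⱼ over all pairs.
All three pair separations equal the side length, 0.681 m.
U = (9.25×10⁻⁷) + (-3.27×10⁻⁷) + (-2.79×10⁻⁷) = 3.19×10⁻⁷ J.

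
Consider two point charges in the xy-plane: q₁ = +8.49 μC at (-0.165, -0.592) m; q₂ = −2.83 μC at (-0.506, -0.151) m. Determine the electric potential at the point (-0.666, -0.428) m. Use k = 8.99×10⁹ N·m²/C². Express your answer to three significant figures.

6.53×10⁴ V

Electric potential is a scalar, so the contributions from each charge add algebraically: V = Σ kqᵢ/rᵢ.
Distances from the field point to each charge: r₁ = 0.527 m, r₂ = 0.320 m.
V = k[(8.49×10⁻⁶)/(0.527) + (-2.83×10⁻⁶)/(0.320)] = 6.53×10⁴ V.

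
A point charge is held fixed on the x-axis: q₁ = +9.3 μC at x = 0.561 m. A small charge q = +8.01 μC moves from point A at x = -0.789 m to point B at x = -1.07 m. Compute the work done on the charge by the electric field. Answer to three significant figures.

0.0855 J

The work done by the electric force is W_field = −ΔU = −q(V_B − V_A) = q(V_A − V_B).
At A: distance to the source charge is 1.35 m; V_A = kq₁/r = 6.19×10⁴ V.
At B: distance to the source charge is 1.63 m; V_B = kq₁/r = 5.13×10⁴ V.
ΔV = V_B − V_A = -1.07×10⁴ V.
W_field = −qΔV = −(8.01×10⁻⁶ C)(-1.07×10⁴ V) = 0.0855 J.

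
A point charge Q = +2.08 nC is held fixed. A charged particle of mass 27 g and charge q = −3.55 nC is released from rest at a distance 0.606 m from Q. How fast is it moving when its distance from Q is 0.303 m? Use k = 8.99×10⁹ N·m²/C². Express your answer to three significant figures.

2.85×10⁻³ m/s

Only the electrostatic force acts, so mechanical energy is conserved: ½mv² = U₁ − U₂ = kQq(1/r₁ − 1/r₂).
U₁ − U₂ = (8.99×10⁹ N·m²/C²)(2.08×10⁻⁹ C)(-3.55×10⁻⁹ C)(1/0.606 − 1/0.303) = 1.10×10⁻⁷ J.
v = √(2·1.10×10⁻⁷/0.0270) = 2.85×10⁻³ m/s.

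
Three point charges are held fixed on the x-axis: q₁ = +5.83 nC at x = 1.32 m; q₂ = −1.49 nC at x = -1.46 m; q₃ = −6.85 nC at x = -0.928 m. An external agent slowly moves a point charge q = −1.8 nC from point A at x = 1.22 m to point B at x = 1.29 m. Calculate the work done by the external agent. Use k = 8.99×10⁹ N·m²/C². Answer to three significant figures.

For quasistatic motion the external work equals the change in potential energy: W_ext = qΔV = q(V_B − V_A).
At A: distances to the source charges are 0.100 m, 2.68 m, 2.15 m; V_A = Σ kqᵢ/rᵢ = 490 V.
At B: distances to the source charges are 0.0300 m, 2.75 m, 2.22 m; V_B = Σ kqᵢ/rᵢ = 1710 V.
ΔV = V_B − V_A = 1220 V.
W_ext = qΔV = (-1.80×10⁻⁹ C)(1220 V) = -2.20×10⁻⁶ J.

-2.20×10⁻⁶ J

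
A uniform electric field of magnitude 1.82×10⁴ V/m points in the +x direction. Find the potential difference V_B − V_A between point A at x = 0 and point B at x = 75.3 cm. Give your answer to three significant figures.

In a uniform field, potential decreases in the direction of E: V_B − V_A = −E·Δx.
V_B − V_A = −(1.82×10⁴ V/m)(0.753 m) = -1.37×10⁴ V.

-1.37×10⁴ V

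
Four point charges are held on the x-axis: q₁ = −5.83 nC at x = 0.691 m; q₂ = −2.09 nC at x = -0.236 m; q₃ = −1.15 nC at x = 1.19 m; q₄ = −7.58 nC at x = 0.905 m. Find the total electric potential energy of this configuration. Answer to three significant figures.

The work to assemble the configuration equals its total potential energy, U = Σ kqᵢqⱼ/rᵢⱼ over all pairs.
Pair separations: r₁₂ = 0.927 m, r₁₃ = 0.499 m, r₁₄ = 0.214 m, r₂₃ = 1.43 m, r₂₄ = 1.14 m, r₃₄ = 0.285 m.
Summing all 6 pair terms gives U = 2.51×10⁻⁶ J.

2.51×10⁻⁶ J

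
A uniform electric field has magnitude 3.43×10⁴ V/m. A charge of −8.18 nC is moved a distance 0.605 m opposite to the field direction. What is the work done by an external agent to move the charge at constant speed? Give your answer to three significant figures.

-1.70×10⁻⁴ J

The potential change for a displacement 0.605 m opposite to the field direction is ΔV = +Ed = 2.08×10⁴ V.
W_ext = qΔV = -1.70×10⁻⁴ J.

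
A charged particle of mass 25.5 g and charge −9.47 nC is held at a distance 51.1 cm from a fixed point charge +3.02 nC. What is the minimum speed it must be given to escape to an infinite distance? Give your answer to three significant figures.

6.28×10⁻³ m/s

To just escape, total mechanical energy must reach zero at infinity: ½mv²_min + U = 0, so ½mv²_min = −U = |kQq|/r.
|U| = |kQq|/r = (8.99×10⁹ N·m²/C²)(3.02×10⁻⁹)(9.47×10⁻⁹)/(0.511) = 5.03×10⁻⁷ J.
v_min = √(2|U|/m) = √(2·5.03×10⁻⁷/0.0255) = 6.28×10⁻³ m/s.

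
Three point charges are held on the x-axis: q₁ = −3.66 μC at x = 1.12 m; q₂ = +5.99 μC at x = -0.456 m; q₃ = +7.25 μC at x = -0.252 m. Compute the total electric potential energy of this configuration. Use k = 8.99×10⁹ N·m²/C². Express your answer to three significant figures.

The work to assemble the configuration equals its total potential energy, U = Σ kqᵢqⱼ/rᵢⱼ over all pairs.
Pair separations: r₁₂ = 1.58 m, r₁₃ = 1.37 m, r₂₃ = 0.204 m.
U = (-0.125) + (-0.174) + (1.91) = 1.61 J.

1.61 J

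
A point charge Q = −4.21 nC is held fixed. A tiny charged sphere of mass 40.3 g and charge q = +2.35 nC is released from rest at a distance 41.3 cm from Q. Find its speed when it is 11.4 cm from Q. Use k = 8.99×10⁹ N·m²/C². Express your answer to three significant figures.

Only the electrostatic force acts, so mechanical energy is conserved: ½mv² = U₁ − U₂ = kQq(1/r₁ − 1/r₂).
U₁ − U₂ = (8.99×10⁹ N·m²/C²)(-4.21×10⁻⁹ C)(2.35×10⁻⁹ C)(1/0.413 − 1/0.114) = 5.65×10⁻⁷ J.
v = √(2·5.65×10⁻⁷/0.0403) = 5.29×10⁻³ m/s.

5.29×10⁻³ m/s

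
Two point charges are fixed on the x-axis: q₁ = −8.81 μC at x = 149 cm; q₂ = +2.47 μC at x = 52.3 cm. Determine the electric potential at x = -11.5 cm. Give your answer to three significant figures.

-1.45×10⁴ V

Electric potential is a scalar, so the contributions from each charge add algebraically: V = Σ kqᵢ/rᵢ.
Distances from the field point to each charge: r₁ = 1.60 m, r₂ = 0.638 m.
V = k[(-8.81×10⁻⁶)/(1.60) + (2.47×10⁻⁶)/(0.638)] = -1.45×10⁴ V.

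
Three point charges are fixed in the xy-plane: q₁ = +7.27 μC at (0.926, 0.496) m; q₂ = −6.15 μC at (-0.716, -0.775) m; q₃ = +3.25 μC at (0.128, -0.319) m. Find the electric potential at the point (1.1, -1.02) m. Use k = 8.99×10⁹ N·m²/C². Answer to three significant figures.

3.70×10⁴ V

The total potential is the scalar sum of each charge's contribution, V = Σ kqᵢ/rᵢ.
Distances from the field point to each charge: r₁ = 1.53 m, r₂ = 1.83 m, r₃ = 1.20 m.
V = k[(7.27×10⁻⁶)/(1.53) + (-6.15×10⁻⁶)/(1.83) + (3.25×10⁻⁶)/(1.20)] = 3.70×10⁴ V.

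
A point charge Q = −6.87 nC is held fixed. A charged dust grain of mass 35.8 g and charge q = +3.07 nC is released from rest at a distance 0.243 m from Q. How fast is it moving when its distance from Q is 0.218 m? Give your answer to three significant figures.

2.24×10⁻³ m/s

Only the electrostatic force acts, so mechanical energy is conserved: ½mv² = U₁ − U₂ = kQq(1/r₁ − 1/r₂).
U₁ − U₂ = (8.99×10⁹ N·m²/C²)(-6.87×10⁻⁹ C)(3.07×10⁻⁹ C)(1/0.243 − 1/0.218) = 8.95×10⁻⁸ J.
v = √(2·8.95×10⁻⁸/0.0358) = 2.24×10⁻³ m/s.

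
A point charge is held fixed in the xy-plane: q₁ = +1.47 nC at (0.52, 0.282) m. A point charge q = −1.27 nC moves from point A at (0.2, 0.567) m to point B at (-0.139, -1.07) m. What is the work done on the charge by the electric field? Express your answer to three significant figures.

-2.80×10⁻⁸ J

The work done by the electric force is W_field = −ΔU = −q(V_B − V_A) = q(V_A − V_B).
At A: distance to the source charge is 0.429 m; V_A = kq₁/r = 30.8 V.
At B: distance to the source charge is 1.50 m; V_B = kq₁/r = 8.79 V.
ΔV = V_B − V_A = -22.1 V.
W_field = −qΔV = −(-1.27×10⁻⁹ C)(-22.1 V) = -2.80×10⁻⁸ J.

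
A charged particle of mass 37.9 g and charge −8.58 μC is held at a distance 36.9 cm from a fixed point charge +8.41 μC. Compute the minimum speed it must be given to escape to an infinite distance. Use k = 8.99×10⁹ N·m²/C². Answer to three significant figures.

9.63 m/s

To just escape, total mechanical energy must reach zero at infinity: ½mv²_min + U = 0, so ½mv²_min = −U = |kQq|/r.
|U| = |kQq|/r = (8.99×10⁹ N·m²/C²)(8.41×10⁻⁶)(8.58×10⁻⁶)/(0.369) = 1.76 J.
v_min = √(2|U|/m) = √(2·1.76/0.0379) = 9.63 m/s.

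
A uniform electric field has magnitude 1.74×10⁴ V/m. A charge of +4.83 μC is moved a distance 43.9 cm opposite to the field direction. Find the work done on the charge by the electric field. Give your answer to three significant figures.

The potential change for a displacement 43.9 cm opposite to the field direction is ΔV = +Ed = 7640 V.
W_field = −qΔV = -0.0369 J.

-0.0369 J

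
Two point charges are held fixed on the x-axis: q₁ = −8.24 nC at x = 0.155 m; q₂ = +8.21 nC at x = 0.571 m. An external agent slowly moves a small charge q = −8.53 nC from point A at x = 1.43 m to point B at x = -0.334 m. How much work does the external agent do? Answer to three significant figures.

8.34×10⁻⁷ J

For quasistatic motion the external work equals the change in potential energy: W_ext = qΔV = q(V_B − V_A).
At A: distances to the source charges are 1.27 m, 0.859 m; V_A = Σ kqᵢ/rᵢ = 27.8 V.
At B: distances to the source charges are 0.489 m, 0.905 m; V_B = Σ kqᵢ/rᵢ = -69.9 V.
ΔV = V_B − V_A = -97.8 V.
W_ext = qΔV = (-8.53×10⁻⁹ C)(-97.8 V) = 8.34×10⁻⁷ J.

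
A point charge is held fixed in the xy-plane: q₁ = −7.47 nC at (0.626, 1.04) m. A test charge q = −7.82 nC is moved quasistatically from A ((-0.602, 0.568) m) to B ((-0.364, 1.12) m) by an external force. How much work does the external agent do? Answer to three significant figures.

For quasistatic motion the external work equals the change in potential energy: W_ext = qΔV = q(V_B − V_A).
At A: distance to the source charge is 1.32 m; V_A = kq₁/r = -51.0 V.
At B: distance to the source charge is 0.993 m; V_B = kq₁/r = -67.6 V.
ΔV = V_B − V_A = -16.6 V.
W_ext = qΔV = (-7.82×10⁻⁹ C)(-16.6 V) = 1.30×10⁻⁷ J.

1.30×10⁻⁷ J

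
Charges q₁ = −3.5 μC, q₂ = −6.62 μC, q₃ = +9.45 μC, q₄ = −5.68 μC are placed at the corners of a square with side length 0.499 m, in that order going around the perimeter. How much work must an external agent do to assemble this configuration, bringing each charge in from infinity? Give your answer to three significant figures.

The work to assemble the configuration equals its total potential energy, U = Σ kqᵢqⱼ/rᵢⱼ over all pairs.
The four side pairs have separation 0.499 m and the two diagonal pairs 0.706 m.
Summing all 6 pair terms gives U = -1.26 J.

-1.26 J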